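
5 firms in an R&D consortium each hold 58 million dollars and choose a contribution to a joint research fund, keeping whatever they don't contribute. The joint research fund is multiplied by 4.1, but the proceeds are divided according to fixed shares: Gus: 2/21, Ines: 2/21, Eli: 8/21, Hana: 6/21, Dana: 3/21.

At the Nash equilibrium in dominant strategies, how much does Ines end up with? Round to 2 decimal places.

103.30 million dollars

A player with share s gets back 4.1·s per unit contributed, so full contribution is dominant for anyone with s > 1/4.1 = 0.2439 and zero contribution is dominant for anyone below.
Eli and Hana clear that bar, contributing 58 each; the remaining 3 contribute 0. Total contributed: 116.
Ines keeps 58 and receives 4.1 × 116 × 2/21 = 45.30 from the joint research fund, for a payoff of 103.30.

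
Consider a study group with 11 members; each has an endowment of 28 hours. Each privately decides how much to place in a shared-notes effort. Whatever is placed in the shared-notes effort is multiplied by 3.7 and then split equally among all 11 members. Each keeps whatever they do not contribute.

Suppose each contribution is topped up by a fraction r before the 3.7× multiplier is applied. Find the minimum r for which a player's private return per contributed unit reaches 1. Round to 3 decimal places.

With matching at rate r, one contributed unit becomes (1 + r) in the shared-notes effort and returns 3.7 × (1 + r) / 11 to the contributor.
Setting this equal to 1: 1 + r = 11/3.7 = 2.9730.
So the minimum matching rate is r = 2.9730 − 1 = 1.973.

1.973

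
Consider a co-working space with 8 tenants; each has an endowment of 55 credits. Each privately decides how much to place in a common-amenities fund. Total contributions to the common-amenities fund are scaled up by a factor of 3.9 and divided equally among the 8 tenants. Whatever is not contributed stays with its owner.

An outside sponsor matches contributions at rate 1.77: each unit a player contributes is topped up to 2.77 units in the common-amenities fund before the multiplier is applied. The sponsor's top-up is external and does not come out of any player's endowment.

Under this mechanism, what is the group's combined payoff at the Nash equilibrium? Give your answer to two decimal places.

4753.32 credits

With the mechanism, a contributed unit returns 3.9 × 2.77 / 8 = 1.3504 per unit of net cost to the contributor — now above 1 — so contributing fully is weakly dominant for every player.
So the Nash equilibrium is full contribution by all 8; the group earns 3.9 × 2.77 × 440 = 4753.32.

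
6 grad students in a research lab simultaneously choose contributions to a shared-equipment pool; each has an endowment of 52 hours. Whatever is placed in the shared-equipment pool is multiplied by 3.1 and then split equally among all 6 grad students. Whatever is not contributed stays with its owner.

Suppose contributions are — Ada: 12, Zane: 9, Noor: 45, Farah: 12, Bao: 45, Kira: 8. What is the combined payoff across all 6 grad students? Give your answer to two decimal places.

Total contributed: 12 + 9 + 45 + 12 + 45 + 8 = 131; total kept: 6 × 52 − 131 = 181.
The shared-equipment pool pays out 3.1 × 131 = 406.10 in aggregate.
Group total = 181 + 406.10 = 587.10.

587.10 hours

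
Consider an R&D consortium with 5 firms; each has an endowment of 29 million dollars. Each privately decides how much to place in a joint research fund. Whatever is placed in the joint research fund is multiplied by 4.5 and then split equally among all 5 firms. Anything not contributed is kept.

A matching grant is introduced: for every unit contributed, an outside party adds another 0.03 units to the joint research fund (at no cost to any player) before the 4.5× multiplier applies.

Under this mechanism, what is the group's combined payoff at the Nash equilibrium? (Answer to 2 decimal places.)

145.00 million dollars

Even with the mechanism, each unit contributed returns only 4.5 × 1.03 / 5 = 0.9270 per unit of net cost, so contributing nothing is still dominant.
At the Nash equilibrium no one contributes; group total payoff = 5 × 29 = 145.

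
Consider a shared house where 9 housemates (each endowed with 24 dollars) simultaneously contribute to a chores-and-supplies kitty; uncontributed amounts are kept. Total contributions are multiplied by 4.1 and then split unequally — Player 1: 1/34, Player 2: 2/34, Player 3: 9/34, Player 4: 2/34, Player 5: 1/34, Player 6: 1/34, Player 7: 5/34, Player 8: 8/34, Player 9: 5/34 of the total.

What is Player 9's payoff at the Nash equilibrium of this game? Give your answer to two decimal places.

38.47 dollars

Player j's private return per contributed unit is 4.1 × (j's share). Contributing is weakly dominant for j when that share is at least 1/4.1 = 0.2439, and contributing 0 is dominant otherwise.
Player 3 alone (share 9/34) is above the threshold, contributing 24; the remaining 8 contribute 0. Total contributed: 24.
Player 9 keeps 24 and receives 4.1 × 24 × 5/34 = 14.47 from the chores-and-supplies kitty, for a payoff of 38.47.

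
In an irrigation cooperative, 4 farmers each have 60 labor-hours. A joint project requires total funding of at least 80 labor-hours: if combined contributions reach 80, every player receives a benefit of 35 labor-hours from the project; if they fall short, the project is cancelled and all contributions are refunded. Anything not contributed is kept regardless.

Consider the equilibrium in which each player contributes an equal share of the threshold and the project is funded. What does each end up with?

75 labor-hours

Equal share of the threshold: 80/4 = 20.
At this profile no one gains by cutting their contribution: any cut drops the total below 80, the project is cancelled, contributions are refunded, and the deviator ends with 60, which is less than 60 − 20 + 35 = 75. Contributing more than 20 just wastes the excess. So contributing exactly 20 is a best response.
Each player's payoff: 60 − 20 + 35 = 75.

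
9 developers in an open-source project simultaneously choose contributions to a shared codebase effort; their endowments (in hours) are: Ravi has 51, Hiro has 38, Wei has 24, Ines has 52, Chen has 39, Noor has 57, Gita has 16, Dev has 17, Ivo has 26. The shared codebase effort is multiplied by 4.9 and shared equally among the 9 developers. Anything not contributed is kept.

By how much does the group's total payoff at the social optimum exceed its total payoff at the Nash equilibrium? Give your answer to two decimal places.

1248.00 hours

The private return per contributed unit is 4.9/9 = 0.5444 < 1 for every player regardless of endowment, so the Nash equilibrium is zero contribution and the group total is Σ E_j = 51 + 38 + 24 + 52 + 39 + 57 + 16 + 17 + 26 = 320.
Each contributed unit returns 4.900 to the group, so the social optimum is full contribution by everyone: group total = 4.900 × 320 = 1568.00.
Efficiency loss = (4.900 − 1) × 320 = 1248.00.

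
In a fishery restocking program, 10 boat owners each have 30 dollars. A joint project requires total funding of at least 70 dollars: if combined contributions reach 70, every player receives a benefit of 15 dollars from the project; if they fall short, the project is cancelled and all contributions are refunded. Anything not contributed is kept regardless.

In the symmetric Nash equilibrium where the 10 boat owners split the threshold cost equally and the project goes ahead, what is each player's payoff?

38 dollars

Equal share of the threshold: 70/10 = 7.
At this profile no one gains by cutting their contribution: any cut drops the total below 70, the project is cancelled, contributions are refunded, and the deviator ends with 30, which is less than 30 − 7 + 15 = 38. Contributing more than 7 just wastes the excess. So contributing exactly 7 is a best response.
Each player's payoff: 30 − 7 + 15 = 38.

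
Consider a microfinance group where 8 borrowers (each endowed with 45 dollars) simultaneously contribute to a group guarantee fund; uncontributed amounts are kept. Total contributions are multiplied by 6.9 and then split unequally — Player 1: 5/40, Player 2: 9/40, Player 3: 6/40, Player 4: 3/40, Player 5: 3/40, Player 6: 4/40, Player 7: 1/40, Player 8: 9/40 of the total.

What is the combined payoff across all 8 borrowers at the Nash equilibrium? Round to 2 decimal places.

1156.50 dollars

A player with share s gets back 6.9·s per unit contributed, so full contribution is dominant for anyone with s > 1/6.9 = 0.1449 and zero contribution is dominant for anyone below.
Player 2, Player 3 and Player 8 clear that bar, contributing 45 each; the remaining 5 contribute 0. Total contributed: 135.
The group guarantee fund pays out 6.9 × 135 = 931.50 in total (split across the unequal shares, but the aggregate is all that matters for the group sum).
The 5 free-riders keep 45 each, adding 225. Group total = 225 + 931.50 = 1156.50.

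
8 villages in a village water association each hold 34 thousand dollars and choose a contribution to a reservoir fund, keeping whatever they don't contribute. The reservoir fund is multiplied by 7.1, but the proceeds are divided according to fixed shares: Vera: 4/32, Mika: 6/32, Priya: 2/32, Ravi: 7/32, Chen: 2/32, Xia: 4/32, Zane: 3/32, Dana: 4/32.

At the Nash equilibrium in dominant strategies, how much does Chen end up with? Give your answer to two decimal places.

A player with share s gets back 7.1·s per unit contributed, so full contribution is dominant for anyone with s > 1/7.1 = 0.1408 and zero contribution is dominant for anyone below.
Mika and Ravi are above the threshold, contributing 34 each; the remaining 6 contribute 0. Total contributed: 68.
Chen keeps 34 and receives 7.1 × 68 × 2/32 = 30.18 from the reservoir fund, for a payoff of 64.18.

64.18 thousand dollars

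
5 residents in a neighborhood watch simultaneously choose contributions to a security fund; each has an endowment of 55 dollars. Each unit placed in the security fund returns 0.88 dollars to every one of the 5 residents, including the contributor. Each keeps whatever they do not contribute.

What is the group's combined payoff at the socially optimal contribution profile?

Each contributed unit returns 4.400 to the group as a whole (0.88 to each of 5 players), which exceeds 1, so the social optimum is full contribution: group total = 4.400 × 275 = 1210.00.

1210.00 dollars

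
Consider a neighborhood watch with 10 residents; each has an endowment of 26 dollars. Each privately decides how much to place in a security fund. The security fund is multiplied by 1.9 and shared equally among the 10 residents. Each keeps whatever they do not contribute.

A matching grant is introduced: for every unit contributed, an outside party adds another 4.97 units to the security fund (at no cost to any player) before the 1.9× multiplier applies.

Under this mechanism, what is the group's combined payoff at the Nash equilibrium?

The effective private return per unit is now 1.9 × 5.97 / 10 = 1.1343 > 1, so every player's dominant strategy flips to full contribution.
At the Nash equilibrium everyone contributes 26. Group total payoff = 1.9 × 5.97 × 260 = 2949.18.

2949.18 dollars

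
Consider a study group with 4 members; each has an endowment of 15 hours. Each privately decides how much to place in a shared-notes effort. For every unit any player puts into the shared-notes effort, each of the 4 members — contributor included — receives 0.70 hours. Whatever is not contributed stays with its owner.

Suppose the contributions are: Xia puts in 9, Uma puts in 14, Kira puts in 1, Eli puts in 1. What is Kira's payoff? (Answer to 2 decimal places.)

31.50 hours

Total contributed: 9 + 14 + 1 + 1 = 25.
Each receives 0.70 × 25 = 17.50 from the shared-notes effort.
Kira keeps 15 − 1 = 14, so Kira's payoff is 14 + 17.50 = 31.50.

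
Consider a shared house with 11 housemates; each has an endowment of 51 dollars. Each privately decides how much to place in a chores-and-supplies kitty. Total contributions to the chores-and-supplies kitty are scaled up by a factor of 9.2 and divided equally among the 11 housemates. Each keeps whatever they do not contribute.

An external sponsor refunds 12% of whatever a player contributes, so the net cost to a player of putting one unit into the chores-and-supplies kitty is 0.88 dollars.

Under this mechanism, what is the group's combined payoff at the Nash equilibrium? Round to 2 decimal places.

561.00 dollars

The effective private return is (9.2/11) / 0.88 = 0.9504, which is still under 1, so the mechanism doesn't change anyone's dominant strategy: zero contribution.
At the Nash equilibrium no one contributes; group total payoff = 11 × 51 = 561.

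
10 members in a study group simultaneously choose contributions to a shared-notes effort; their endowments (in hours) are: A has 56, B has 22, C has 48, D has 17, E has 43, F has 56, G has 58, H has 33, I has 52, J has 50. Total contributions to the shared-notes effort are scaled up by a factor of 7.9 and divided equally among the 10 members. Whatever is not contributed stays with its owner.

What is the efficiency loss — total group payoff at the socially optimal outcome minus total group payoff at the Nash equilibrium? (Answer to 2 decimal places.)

The private return per contributed unit is 7.9/10 = 0.7900 < 1 for every player regardless of endowment, so the Nash equilibrium is zero contribution and the group total is Σ E_j = 56 + 22 + 48 + 17 + 43 + 56 + 58 + 33 + 52 + 50 = 435.
Each contributed unit returns 7.900 to the group, so the social optimum is full contribution by everyone: group total = 7.900 × 435 = 3436.50.
Efficiency loss = (7.900 − 1) × 435 = 3001.50.

3001.50 hours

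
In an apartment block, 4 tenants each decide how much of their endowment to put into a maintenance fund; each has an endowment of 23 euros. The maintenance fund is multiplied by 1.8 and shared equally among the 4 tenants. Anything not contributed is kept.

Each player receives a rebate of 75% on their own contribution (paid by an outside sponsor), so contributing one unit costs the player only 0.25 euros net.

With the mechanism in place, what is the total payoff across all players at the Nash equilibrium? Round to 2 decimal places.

234.60 euros

With the mechanism, a contributed unit returns (1.8/4) / 0.25 = 1.8000 per unit of net cost to the contributor — now above 1 — so contributing fully is weakly dominant for every player.
So the Nash equilibrium is full contribution by all 4; the group earns 4 × (23 × 0.75 + 1.8 × 23) = 234.60.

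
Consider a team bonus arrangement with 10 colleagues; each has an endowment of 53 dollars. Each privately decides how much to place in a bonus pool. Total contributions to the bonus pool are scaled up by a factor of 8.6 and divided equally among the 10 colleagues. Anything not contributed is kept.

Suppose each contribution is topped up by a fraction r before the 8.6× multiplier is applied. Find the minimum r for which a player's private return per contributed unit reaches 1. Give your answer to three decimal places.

0.163

With matching at rate r, one contributed unit becomes (1 + r) in the bonus pool and returns 8.6 × (1 + r) / 10 to the contributor.
Setting this equal to 1: 1 + r = 10/8.6 = 1.1628.
So the minimum matching rate is r = 1.1628 − 1 = 0.163.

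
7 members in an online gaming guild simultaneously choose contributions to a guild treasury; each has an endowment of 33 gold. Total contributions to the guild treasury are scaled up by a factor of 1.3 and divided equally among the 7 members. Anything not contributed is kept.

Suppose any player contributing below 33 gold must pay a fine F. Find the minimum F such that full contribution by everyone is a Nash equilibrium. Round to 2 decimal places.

26.87 gold

Given the others contribute fully, the best deviation is to contribute 0 (any partial contribution still incurs the fine and gives up units whose private return 0.1857 is below 1).
Deviating from 33 to 0 saves 33 gold but forfeits the deviator's share of the drop in the guild treasury: 1.3/7 × 33 = 6.13.
So the deviation gain is 33 − 6.13 = 26.87, and the fine must be at least 26.87 gold to wipe it out.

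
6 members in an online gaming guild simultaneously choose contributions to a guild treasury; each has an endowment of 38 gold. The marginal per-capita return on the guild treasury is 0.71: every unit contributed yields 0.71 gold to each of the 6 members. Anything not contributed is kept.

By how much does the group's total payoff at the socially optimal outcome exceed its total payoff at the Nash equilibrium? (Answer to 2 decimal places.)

743.28 gold

The private return per contributed unit is 0.71 < 1, so contributing 0 is dominant for every player. At the Nash equilibrium everyone keeps their 38, and the group total is 6 × 38 = 228.
Each contributed unit returns 4.260 to the group as a whole (0.71 to each of 6 players), which exceeds 1, so the social optimum is full contribution: group total = 4.260 × 228 = 971.28.
Efficiency loss = 971.28 − 228 = 743.28.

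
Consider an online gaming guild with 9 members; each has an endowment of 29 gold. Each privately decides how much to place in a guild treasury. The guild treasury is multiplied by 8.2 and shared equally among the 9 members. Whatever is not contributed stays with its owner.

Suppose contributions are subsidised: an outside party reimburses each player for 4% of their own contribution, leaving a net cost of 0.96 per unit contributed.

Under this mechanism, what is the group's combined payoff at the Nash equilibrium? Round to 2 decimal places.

Even with the mechanism, each unit contributed returns only (8.2/9) / 0.96 = 0.9491 per unit of net cost, so contributing nothing is still dominant.
At the Nash equilibrium no one contributes; group total payoff = 9 × 29 = 261.

261.00 gold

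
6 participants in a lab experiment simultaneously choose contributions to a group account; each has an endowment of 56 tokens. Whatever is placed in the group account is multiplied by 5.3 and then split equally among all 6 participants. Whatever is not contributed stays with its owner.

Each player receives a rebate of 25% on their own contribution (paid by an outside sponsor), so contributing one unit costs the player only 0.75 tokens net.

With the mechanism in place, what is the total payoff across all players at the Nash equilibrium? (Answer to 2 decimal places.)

1864.80 tokens

With the mechanism, a contributed unit returns (5.3/6) / 0.75 = 1.1778 per unit of net cost to the contributor — now above 1 — so contributing fully is weakly dominant for every player.
So the Nash equilibrium is full contribution by all 6; the group earns 6 × (56 × 0.25 + 5.3 × 56) = 1864.80.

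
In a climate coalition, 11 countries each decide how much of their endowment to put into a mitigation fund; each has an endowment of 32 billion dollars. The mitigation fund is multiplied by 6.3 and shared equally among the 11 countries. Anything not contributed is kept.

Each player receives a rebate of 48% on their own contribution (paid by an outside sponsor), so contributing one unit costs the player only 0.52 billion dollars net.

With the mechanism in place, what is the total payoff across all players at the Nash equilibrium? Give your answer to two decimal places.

2386.56 billion dollars

With the mechanism, a contributed unit returns (6.3/11) / 0.52 = 1.1014 per unit of net cost to the contributor — now above 1 — so contributing fully is weakly dominant for every player.
At the Nash equilibrium everyone contributes 32. Group total payoff = 11 × (32 × 0.48 + 6.3 × 32) = 2386.56.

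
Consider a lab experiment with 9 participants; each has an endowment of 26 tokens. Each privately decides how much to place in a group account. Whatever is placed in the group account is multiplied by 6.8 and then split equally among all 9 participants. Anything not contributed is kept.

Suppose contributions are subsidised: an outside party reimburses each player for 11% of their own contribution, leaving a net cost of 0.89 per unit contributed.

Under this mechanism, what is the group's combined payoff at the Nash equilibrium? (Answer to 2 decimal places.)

With the mechanism, a contributed unit returns (6.8/9) / 0.89 = 0.8489 per unit of net cost — still below 1 — so contributing 0 remains dominant for every player.
Everyone keeps their endowment and the group total is 9 × 26 = 234.

234.00 tokens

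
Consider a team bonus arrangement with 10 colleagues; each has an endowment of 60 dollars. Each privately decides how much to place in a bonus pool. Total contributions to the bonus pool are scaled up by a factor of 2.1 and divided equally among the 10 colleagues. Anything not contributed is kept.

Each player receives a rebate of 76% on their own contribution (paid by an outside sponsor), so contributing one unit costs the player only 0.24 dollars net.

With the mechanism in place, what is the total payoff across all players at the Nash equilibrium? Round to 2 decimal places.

With the mechanism, a contributed unit returns (2.1/10) / 0.24 = 0.8750 per unit of net cost — still below 1 — so contributing 0 remains dominant for every player.
At the Nash equilibrium no one contributes; group total payoff = 10 × 60 = 600.

600.00 dollars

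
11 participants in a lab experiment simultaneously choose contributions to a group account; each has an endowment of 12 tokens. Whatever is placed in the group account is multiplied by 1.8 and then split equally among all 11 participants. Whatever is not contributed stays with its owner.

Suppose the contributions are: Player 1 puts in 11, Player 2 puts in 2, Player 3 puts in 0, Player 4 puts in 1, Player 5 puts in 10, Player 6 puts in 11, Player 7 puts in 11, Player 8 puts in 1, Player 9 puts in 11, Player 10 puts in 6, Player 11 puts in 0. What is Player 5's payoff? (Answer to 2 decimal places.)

Total contributed: 11 + 2 + 0 + 1 + 10 + 11 + 11 + 1 + 11 + 6 + 0 = 64.
Each receives 1.8 × 64 / 11 = 10.47 from the group account.
Player 5 keeps 12 − 10 = 2, so Player 5's payoff is 2 + 10.47 = 12.47.

12.47 tokens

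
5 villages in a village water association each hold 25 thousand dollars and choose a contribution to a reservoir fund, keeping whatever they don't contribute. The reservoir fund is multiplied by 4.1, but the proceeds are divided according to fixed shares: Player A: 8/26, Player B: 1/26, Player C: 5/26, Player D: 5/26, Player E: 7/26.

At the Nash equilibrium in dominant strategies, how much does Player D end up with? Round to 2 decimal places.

A player with share s gets back 4.1·s per unit contributed, so full contribution is dominant for anyone with s > 1/4.1 = 0.2439 and zero contribution is dominant for anyone below.
Player A and Player E are above the threshold, contributing 25 each; the remaining 3 contribute 0. Total contributed: 50.
Player D keeps 25 and receives 4.1 × 50 × 5/26 = 39.42 from the reservoir fund, for a payoff of 64.42.

64.42 thousand dollars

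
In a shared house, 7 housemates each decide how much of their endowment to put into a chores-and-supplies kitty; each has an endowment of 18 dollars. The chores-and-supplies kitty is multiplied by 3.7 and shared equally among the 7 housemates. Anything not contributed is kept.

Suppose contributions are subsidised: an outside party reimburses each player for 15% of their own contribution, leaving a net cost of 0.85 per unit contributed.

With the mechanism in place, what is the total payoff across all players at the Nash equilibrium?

126.00 dollars

The effective private return is (3.7/7) / 0.85 = 0.6218, which is still under 1, so the mechanism doesn't change anyone's dominant strategy: zero contribution.
Everyone keeps their endowment and the group total is 7 × 18 = 126.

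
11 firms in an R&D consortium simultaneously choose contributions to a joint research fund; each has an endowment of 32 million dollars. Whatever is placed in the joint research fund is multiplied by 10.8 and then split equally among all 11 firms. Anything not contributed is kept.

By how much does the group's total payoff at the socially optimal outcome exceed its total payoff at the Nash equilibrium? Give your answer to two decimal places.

Each contributed unit returns 10.8/11 = 0.9818 to its contributor — below 1 — so contributing 0 is dominant for every player. At the Nash equilibrium everyone keeps their 32, and the group total is 11 × 32 = 352.
Each contributed unit returns 10.800 to the group as a whole (0.9818 to each of 11 players), which exceeds 1, so the social optimum is full contribution: group total = 10.800 × 352 = 3801.60.
Efficiency loss = 3801.60 − 352 = 3449.60.

3449.60 million dollars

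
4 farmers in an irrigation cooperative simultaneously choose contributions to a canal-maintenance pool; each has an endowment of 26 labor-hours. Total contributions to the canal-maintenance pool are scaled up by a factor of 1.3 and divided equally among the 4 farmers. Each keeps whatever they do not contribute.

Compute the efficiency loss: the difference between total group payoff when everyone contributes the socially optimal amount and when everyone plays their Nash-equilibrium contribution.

31.20 labor-hours

Each contributed unit returns 1.3/4 = 0.3250 to its contributor — below 1 — so contributing 0 is dominant for every player. At the Nash equilibrium everyone keeps their 26, and the group total is 4 × 26 = 104.
Each contributed unit returns 1.300 to the group as a whole (0.3250 to each of 4 players), which exceeds 1, so the social optimum is full contribution: group total = 1.300 × 104 = 135.20.
Efficiency loss = 135.20 − 104 = 31.20.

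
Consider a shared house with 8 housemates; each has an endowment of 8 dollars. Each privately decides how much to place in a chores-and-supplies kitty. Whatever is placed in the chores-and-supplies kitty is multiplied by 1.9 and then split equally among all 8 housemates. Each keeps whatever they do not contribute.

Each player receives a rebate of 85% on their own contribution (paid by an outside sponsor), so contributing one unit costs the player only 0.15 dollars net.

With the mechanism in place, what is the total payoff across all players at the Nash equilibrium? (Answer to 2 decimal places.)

Under the mechanism each unit contributed yields (1.9/8) / 0.15 = 1.5833 back to its contributor per unit of net cost, which exceeds 1, making full contribution the dominant choice for everyone.
At the Nash equilibrium everyone contributes 8. Group total payoff = 8 × (8 × 0.85 + 1.9 × 8) = 176.00.

176.00 dollars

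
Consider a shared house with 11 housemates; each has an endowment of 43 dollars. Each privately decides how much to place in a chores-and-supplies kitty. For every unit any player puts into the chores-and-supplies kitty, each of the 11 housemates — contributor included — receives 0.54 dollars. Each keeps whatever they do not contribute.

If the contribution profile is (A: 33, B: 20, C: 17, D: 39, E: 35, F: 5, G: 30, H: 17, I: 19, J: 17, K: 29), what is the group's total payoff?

1762.34 dollars

Total contributed: 33 + 20 + 17 + 39 + 35 + 5 + 30 + 17 + 19 + 17 + 29 = 261; total kept: 11 × 43 − 261 = 212.
The chores-and-supplies kitty pays out 0.54 × 11 × 261 = 1550.34 in aggregate.
Group total = 212 + 1550.34 = 1762.34.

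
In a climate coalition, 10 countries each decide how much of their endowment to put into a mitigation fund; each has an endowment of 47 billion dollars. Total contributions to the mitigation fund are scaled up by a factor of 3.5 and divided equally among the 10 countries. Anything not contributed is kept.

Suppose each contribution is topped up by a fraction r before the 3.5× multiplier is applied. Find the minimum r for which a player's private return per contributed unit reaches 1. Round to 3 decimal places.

With matching at rate r, one contributed unit becomes (1 + r) in the mitigation fund and returns 3.5 × (1 + r) / 10 to the contributor.
Setting this equal to 1: 1 + r = 10/3.5 = 2.8571.
So the minimum matching rate is r = 2.8571 − 1 = 1.857.

1.857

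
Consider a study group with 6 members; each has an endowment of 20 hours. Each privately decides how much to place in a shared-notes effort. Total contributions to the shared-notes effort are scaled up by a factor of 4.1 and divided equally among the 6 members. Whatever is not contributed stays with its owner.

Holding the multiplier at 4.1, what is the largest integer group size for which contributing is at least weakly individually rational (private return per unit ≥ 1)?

4

Private return per unit is 4.1/(group size), which is ≥ 1 whenever the group size is ≤ 4.1.
The largest such integer is 4.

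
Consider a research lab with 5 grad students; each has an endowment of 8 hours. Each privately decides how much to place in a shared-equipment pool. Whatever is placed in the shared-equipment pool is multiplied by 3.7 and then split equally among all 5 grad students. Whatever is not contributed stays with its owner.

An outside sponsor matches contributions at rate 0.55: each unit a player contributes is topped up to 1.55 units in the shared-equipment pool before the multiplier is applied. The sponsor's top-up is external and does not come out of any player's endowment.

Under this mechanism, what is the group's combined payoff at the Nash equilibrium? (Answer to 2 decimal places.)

229.40 hours

Under the mechanism each unit contributed yields 3.7 × 1.55 / 5 = 1.1470 back to its contributor per unit of net cost, which exceeds 1, making full contribution the dominant choice for everyone.
So the Nash equilibrium is full contribution by all 5; the group earns 3.7 × 1.55 × 40 = 229.40.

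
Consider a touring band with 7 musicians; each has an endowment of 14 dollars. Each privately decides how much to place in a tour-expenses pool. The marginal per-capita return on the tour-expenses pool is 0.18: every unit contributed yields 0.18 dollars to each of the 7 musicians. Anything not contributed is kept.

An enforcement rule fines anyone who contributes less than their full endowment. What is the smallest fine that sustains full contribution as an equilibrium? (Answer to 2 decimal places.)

11.48 dollars

Given the others contribute fully, the best deviation is to contribute 0 (any partial contribution still incurs the fine and gives up units whose private return 0.18 is below 1).
Deviating from 14 to 0 saves 14 dollars but forfeits the deviator's share of the drop in the tour-expenses pool: 0.18 × 14 = 2.52.
So the deviation gain is 14 − 2.52 = 11.48, and the fine must be at least 11.48 dollars to wipe it out.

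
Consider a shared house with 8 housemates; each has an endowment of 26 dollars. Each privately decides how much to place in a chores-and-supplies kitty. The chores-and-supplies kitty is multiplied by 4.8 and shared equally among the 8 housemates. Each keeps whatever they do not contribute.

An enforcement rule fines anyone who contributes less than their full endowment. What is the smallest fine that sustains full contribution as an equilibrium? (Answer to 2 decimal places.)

Given the others contribute fully, the best deviation is to contribute 0 (any partial contribution still incurs the fine and gives up units whose private return 0.6000 is below 1).
Deviating from 26 to 0 saves 26 dollars but forfeits the deviator's share of the drop in the chores-and-supplies kitty: 4.8/8 × 26 = 15.60.
So the deviation gain is 26 − 15.60 = 10.40, and the fine must be at least 10.40 dollars to wipe it out.

10.40 dollars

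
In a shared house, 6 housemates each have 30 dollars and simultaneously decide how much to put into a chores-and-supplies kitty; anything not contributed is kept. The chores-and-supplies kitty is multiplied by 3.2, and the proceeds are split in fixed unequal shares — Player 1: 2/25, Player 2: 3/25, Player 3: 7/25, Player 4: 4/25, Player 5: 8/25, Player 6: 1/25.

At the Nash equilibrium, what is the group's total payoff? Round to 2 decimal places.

A player with share s gets back 3.2·s per unit contributed, so full contribution is dominant for anyone with s > 1/3.2 = 0.3125 and zero contribution is dominant for anyone below.
Only Player 5 (8/25) clears that bar, contributing 30; the remaining 5 contribute 0. Total contributed: 30.
The chores-and-supplies kitty pays out 3.2 × 30 = 96.00 in total (split across the unequal shares, but the aggregate is all that matters for the group sum).
The 5 free-riders keep 30 each, adding 150. Group total = 150 + 96.00 = 246.00.

246.00 dollars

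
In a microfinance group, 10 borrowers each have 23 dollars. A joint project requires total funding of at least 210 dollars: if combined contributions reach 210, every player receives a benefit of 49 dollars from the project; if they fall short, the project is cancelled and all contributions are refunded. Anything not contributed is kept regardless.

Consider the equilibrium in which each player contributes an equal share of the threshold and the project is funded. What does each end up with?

Equal share of the threshold: 210/10 = 21.
At this profile no one gains by cutting their contribution: any cut drops the total below 210, the project is cancelled, contributions are refunded, and the deviator ends with 23, which is less than 23 − 21 + 49 = 51. Contributing more than 21 just wastes the excess. So contributing exactly 21 is a best response.
Each player's payoff: 23 − 21 + 49 = 51.

51 dollars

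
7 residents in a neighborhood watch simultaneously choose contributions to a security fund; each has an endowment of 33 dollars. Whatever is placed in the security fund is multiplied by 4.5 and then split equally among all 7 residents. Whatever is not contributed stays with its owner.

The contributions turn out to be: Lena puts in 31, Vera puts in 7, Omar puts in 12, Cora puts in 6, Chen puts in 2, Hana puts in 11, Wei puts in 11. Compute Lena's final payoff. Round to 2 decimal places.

53.43 dollars

Total contributed: 31 + 7 + 12 + 6 + 2 + 11 + 11 = 80.
Each receives 4.5 × 80 / 7 = 51.43 from the security fund.
Lena keeps 33 − 31 = 2, so Lena's payoff is 2 + 51.43 = 53.43.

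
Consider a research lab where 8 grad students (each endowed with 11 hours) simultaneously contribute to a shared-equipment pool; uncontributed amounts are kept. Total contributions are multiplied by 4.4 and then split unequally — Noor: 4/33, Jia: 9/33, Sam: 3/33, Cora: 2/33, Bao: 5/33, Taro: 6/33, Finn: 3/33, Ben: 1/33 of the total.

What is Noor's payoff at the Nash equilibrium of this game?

For player j, contributing a unit is worthwhile iff 4.4 × (j's share) ≥ 1, i.e. iff j's share is at least 0.2273.
Only Jia (9/33) clears that bar, contributing 11; the remaining 7 contribute 0. Total contributed: 11.
Noor keeps 11 and receives 4.4 × 11 × 4/33 = 5.87 from the shared-equipment pool, for a payoff of 16.87.

16.87 hours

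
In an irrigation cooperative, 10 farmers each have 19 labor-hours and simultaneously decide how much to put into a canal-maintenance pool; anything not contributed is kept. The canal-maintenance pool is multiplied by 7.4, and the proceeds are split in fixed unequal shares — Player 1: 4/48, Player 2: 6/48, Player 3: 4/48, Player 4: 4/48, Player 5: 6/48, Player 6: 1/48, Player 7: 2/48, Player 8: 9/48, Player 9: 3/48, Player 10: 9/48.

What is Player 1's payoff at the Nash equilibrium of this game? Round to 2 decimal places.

For player j, contributing a unit is worthwhile iff 7.4 × (j's share) ≥ 1, i.e. iff j's share is at least 0.1351.
Player 8 and Player 10 clear that bar, contributing 19 each; the remaining 8 contribute 0. Total contributed: 38.
Player 1 keeps 19 and receives 7.4 × 38 × 4/48 = 23.43 from the canal-maintenance pool, for a payoff of 42.43.

42.43 labor-hours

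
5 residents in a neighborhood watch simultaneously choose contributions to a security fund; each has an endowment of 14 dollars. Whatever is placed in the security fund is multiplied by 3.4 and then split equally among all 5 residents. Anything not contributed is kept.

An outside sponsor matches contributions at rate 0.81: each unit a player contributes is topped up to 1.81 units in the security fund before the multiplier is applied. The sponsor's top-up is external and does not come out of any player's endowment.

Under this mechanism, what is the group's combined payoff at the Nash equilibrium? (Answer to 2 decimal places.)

430.78 dollars

Under the mechanism each unit contributed yields 3.4 × 1.81 / 5 = 1.2308 back to its contributor per unit of net cost, which exceeds 1, making full contribution the dominant choice for everyone.
At the Nash equilibrium everyone contributes 14. Group total payoff = 3.4 × 1.81 × 70 = 430.78.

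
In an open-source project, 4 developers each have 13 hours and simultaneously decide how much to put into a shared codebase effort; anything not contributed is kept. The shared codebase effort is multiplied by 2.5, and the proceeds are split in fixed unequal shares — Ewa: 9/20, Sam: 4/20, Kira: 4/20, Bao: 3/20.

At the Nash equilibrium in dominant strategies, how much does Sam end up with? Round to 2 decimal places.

Player j's private return per contributed unit is 2.5 × (j's share). Contributing is weakly dominant for j when that share is at least 1/2.5 = 0.4000, and contributing 0 is dominant otherwise.
The only share above 0.4000 is Ewa's 9/20, contributing 13; the remaining 3 contribute 0. Total contributed: 13.
Sam keeps 13 and receives 2.5 × 13 × 4/20 = 6.50 from the shared codebase effort, for a payoff of 19.50.

19.50 hours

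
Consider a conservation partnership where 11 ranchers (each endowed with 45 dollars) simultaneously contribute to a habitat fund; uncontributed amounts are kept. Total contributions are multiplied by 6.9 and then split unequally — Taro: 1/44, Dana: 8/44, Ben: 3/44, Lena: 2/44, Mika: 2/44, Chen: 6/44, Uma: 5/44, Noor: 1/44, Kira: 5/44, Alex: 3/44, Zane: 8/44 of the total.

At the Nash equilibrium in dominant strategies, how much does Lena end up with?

73.23 dollars

For player j, contributing a unit is worthwhile iff 6.9 × (j's share) ≥ 1, i.e. iff j's share is at least 0.1449.
Dana and Zane clear that bar, contributing 45 each; the remaining 9 contribute 0. Total contributed: 90.
Lena keeps 45 and receives 6.9 × 90 × 2/44 = 28.23 from the habitat fund, for a payoff of 73.23.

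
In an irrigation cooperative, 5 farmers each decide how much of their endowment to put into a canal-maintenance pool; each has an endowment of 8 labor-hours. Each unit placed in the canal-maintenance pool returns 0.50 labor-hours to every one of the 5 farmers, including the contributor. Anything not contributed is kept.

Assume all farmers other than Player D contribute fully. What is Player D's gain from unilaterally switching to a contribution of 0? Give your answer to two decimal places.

4.00 labor-hours

Switching from a contribution of 8 to 0 lets Player D keep an extra 8 labor-hours, but lowers the canal-maintenance pool by 8, which costs Player D their own share of that drop: 0.50 × 8 = 4.00.
Net gain = 8 − 4.00 = 4.00. The private return per contributed unit (0.50) is below 1, so free-riding is indeed the best response regardless of what the others do.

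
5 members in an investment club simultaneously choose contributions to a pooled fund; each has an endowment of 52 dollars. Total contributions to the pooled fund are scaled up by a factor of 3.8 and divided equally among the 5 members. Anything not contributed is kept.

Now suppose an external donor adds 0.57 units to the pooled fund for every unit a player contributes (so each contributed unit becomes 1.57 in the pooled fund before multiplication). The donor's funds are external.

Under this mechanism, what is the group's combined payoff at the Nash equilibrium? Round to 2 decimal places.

1551.16 dollars

Under the mechanism each unit contributed yields 3.8 × 1.57 / 5 = 1.1932 back to its contributor per unit of net cost, which exceeds 1, making full contribution the dominant choice for everyone.
At the Nash equilibrium everyone contributes 52. Group total payoff = 3.8 × 1.57 × 260 = 1551.16.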